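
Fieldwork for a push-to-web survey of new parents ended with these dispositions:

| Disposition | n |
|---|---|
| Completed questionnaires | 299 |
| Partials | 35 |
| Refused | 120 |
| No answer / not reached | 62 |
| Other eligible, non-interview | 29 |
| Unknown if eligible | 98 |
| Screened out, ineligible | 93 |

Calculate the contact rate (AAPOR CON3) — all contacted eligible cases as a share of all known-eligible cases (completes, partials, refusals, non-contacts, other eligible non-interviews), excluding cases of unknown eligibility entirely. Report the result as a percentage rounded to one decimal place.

Top = 299 + 35 + 120 + 29 = 483
Denominator = 299 + 35 + 120 + 62 + 29 = 545
CON3 = 483 / 545 = 0.8862

88.6%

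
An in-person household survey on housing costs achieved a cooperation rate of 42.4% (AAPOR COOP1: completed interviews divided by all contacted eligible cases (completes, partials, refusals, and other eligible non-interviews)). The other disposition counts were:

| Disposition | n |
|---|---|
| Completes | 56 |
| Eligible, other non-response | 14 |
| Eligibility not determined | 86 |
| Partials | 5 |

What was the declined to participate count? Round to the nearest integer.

57

COOP1 = 56 / D = 0.424
D = 56 / 0.424 = 132.1
Remaining denominator categories sum to 75
declined to participate = 132.1 − 75 ≈ 57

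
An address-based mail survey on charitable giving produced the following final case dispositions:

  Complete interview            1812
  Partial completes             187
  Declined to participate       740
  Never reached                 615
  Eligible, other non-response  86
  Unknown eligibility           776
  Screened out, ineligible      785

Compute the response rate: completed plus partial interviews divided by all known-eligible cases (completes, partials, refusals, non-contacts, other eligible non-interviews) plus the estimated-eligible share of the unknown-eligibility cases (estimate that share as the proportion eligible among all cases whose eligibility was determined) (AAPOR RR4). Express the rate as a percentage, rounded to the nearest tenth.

Num → 1812 + 187 = 1999
Known eligible → 1812 + 187 + 740 + 615 + 86 = 3440
e = 3440 / (3440 + 785) = 3440 / 4225 = 0.8142
Eligible share of unknowns → 0.8142 × 776 = 631.82
Base → 3440 + 631.82 = 4071.82
RR4 = 1999 / 4071.82 = 0.4909

49.1%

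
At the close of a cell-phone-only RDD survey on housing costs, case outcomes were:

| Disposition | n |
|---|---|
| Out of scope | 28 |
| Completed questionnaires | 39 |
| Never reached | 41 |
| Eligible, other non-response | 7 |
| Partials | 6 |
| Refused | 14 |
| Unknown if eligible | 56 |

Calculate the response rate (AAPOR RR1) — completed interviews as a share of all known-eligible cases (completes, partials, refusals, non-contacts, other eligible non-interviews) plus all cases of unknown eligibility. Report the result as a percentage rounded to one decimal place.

23.9%

Num = 39
Denominator = 39 + 6 + 14 + 41 + 7 + 56 = 163
RR1 = 39 / 163 = 0.2393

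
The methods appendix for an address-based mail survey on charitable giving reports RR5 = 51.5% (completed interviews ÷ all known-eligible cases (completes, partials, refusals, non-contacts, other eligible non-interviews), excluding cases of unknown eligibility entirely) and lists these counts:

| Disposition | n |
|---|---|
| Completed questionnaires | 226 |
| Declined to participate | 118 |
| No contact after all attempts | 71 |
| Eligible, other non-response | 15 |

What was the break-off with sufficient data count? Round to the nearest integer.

9

RR5 = 226 / D = 0.515
D = 226 / 0.515 = 438.8
Remaining denominator categories sum to 430
break-off with sufficient data = 438.8 − 430 ≈ 9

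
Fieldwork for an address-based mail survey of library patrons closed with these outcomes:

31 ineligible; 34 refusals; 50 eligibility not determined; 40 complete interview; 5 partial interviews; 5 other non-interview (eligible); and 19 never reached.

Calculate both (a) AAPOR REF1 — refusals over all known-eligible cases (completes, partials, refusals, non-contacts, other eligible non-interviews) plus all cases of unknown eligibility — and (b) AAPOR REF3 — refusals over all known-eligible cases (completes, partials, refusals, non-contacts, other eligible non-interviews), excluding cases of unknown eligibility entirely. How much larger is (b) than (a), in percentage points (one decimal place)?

Top = 34
Denominator = 40 + 5 + 34 + 19 + 5 + 50 = 153
REF1 = 34 / 153 = 0.2222
Denominator = 40 + 5 + 34 + 19 + 5 = 103
REF3 = 34 / 103 = 0.3301
Difference = 33.01 − 22.22 = 10.79 percentage points

10.8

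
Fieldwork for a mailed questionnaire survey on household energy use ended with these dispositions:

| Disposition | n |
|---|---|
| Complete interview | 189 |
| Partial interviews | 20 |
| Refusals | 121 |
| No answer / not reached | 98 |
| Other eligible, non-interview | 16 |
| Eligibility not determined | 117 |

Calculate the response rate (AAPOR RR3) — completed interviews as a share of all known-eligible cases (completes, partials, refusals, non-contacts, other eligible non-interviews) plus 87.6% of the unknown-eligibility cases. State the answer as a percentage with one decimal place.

34.6%

Num: 189
Eligible (known): 189 + 20 + 121 + 98 + 16 = 444
Eligible share of unknowns: 0.8760 × 117 = 102.49
Denominator: 444 + 102.49 = 546.49
RR3 = 189 / 546.49 = 0.3458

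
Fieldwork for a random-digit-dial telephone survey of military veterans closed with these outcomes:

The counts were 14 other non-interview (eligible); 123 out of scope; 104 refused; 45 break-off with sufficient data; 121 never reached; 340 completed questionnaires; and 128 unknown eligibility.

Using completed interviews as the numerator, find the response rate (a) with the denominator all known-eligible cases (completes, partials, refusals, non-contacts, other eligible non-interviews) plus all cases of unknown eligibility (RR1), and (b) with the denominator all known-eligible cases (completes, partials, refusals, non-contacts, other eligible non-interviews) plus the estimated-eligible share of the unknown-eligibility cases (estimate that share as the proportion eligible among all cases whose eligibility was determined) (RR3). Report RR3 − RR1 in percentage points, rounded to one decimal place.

Numerator → 340
Base → 340 + 45 + 104 + 121 + 14 + 128 = 752
RR1 = 340 / 752 = 0.4521
Known eligible → 340 + 45 + 104 + 121 + 14 = 624
e = 624 / (624 + 123) = 624 / 747 = 0.8353
e × U → 0.8353 × 128 = 106.92
Base → 624 + 106.92 = 730.92
RR3 = 340 / 730.92 = 0.4652
Difference = 46.52 − 45.21 = 1.31 percentage points

1.3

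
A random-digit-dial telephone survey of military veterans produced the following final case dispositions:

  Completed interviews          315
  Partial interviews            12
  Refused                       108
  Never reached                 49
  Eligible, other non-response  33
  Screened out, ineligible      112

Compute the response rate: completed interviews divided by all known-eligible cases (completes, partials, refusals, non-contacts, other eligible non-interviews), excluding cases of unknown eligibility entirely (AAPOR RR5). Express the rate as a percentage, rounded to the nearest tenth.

Num: 315
Denominator: 315 + 12 + 108 + 49 + 33 = 517
RR5 = 315 / 517 = 0.6093

60.9%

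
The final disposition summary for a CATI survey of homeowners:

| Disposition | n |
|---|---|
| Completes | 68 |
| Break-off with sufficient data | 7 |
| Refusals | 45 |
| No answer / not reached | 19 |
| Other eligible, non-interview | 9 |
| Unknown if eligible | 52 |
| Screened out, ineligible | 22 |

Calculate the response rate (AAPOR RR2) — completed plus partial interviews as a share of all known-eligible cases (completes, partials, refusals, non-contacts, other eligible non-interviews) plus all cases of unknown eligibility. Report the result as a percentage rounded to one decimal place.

37.5%

Num = 68 + 7 = 75
Denominator = 68 + 7 + 45 + 19 + 9 + 52 = 200
RR2 = 75 / 200 = 0.3750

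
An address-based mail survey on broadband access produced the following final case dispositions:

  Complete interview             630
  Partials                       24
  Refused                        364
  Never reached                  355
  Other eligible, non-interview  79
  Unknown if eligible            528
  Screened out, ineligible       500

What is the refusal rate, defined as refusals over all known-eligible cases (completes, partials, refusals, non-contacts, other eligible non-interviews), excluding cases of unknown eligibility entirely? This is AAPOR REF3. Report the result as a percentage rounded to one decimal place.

Num: 364
Base: 630 + 24 + 364 + 355 + 79 = 1452
REF3 = 364 / 1452 = 0.2507

25.1%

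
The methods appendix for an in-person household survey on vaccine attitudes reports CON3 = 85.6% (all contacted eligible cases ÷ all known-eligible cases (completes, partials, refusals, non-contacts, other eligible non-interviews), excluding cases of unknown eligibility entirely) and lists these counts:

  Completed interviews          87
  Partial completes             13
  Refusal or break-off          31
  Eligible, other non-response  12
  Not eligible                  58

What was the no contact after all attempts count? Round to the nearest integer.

24

Num: 87 + 13 + 31 + 12 = 143
CON3 = 143 / D = 0.856
D = 143 / 0.856 = 167.1
Remaining denominator categories sum to 143
no contact after all attempts = 167.1 − 143 ≈ 24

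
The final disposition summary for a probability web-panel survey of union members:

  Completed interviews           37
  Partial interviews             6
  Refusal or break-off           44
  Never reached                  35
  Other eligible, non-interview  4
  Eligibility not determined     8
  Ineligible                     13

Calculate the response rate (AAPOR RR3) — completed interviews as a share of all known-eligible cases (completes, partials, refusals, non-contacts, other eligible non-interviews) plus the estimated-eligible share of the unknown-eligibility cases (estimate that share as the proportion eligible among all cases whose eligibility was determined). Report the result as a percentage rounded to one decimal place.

27.8%

Numerator = 37
Known eligible = 37 + 6 + 44 + 35 + 4 = 126
e = 126 / (126 + 13) = 126 / 139 = 0.9065
Eligible share of unknowns = 0.9065 × 8 = 7.25
Denominator = 126 + 7.25 = 133.25
RR3 = 37 / 133.25 = 0.2777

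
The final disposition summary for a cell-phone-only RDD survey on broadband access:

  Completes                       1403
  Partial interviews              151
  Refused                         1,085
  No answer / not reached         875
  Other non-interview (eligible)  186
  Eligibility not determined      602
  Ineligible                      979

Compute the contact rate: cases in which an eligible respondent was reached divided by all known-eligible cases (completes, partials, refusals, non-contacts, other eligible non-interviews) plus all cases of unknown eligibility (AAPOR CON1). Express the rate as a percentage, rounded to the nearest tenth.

Top: 1403 + 151 + 1085 + 186 = 2825
Denominator: 1403 + 151 + 1085 + 875 + 186 + 602 = 4302
CON1 = 2825 / 4302 = 0.6567

65.7%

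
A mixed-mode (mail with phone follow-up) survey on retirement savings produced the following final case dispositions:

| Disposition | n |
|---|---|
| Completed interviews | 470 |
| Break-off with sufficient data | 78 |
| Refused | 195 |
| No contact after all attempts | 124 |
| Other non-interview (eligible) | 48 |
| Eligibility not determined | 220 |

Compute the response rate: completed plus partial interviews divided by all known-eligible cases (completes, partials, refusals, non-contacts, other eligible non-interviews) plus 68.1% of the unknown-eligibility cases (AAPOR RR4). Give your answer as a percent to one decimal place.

Top → 470 + 78 = 548
Eligible (known) → 470 + 78 + 195 + 124 + 48 = 915
Estimated eligible among unknowns → 0.6810 × 220 = 149.82
Base → 915 + 149.82 = 1064.82
RR4 = 548 / 1064.82 = 0.5146

51.5%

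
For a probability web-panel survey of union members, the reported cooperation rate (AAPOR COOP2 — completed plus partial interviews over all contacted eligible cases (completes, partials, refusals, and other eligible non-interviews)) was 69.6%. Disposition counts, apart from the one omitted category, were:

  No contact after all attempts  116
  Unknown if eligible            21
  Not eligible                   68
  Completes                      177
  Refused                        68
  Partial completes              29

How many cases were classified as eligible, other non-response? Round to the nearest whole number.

22

Numerator: 177 + 29 = 206
COOP2 = 206 / D = 0.696
D = 206 / 0.696 = 296.0
Remaining denominator categories sum to 274
eligible, other non-response = 296.0 − 274 ≈ 22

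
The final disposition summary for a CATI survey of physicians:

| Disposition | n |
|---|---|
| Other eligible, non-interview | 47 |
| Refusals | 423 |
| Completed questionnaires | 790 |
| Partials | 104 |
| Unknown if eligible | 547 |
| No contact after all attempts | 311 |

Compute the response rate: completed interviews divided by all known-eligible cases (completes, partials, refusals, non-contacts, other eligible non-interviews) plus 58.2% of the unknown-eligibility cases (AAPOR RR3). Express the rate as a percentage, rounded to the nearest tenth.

39.6%

Top = 790
Known eligible = 790 + 104 + 423 + 311 + 47 = 1675
Eligible share of unknowns = 0.5820 × 547 = 318.35
Denominator = 1675 + 318.35 = 1993.35
RR3 = 790 / 1993.35 = 0.3963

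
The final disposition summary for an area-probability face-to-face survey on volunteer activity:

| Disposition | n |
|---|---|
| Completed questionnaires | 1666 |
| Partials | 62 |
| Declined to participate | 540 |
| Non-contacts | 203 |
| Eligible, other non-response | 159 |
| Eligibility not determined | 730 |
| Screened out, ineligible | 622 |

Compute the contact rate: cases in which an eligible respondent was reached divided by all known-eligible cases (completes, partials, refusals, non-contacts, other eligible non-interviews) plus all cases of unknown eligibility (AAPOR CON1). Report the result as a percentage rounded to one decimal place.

Num → 1666 + 62 + 540 + 159 = 2427
Denom → 1666 + 62 + 540 + 203 + 159 + 730 = 3360
CON1 = 2427 / 3360 = 0.7223

72.2%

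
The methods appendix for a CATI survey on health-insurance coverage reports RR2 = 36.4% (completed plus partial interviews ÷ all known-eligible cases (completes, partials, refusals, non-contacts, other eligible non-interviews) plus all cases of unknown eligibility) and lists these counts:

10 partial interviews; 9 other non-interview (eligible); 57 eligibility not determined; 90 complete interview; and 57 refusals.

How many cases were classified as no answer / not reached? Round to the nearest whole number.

Numerator → 90 + 10 = 100
RR2 = 100 / D = 0.364
D = 100 / 0.364 = 274.7
Other denominator terms total 223
no answer / not reached = 274.7 − 223 ≈ 52

52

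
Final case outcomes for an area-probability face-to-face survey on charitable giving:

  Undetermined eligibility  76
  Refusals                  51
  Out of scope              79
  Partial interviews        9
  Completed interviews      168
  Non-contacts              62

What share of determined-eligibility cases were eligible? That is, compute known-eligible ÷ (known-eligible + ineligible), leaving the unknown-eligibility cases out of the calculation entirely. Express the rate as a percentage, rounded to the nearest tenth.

Determined eligible → 168 + 9 + 51 + 62 = 290
e = 290 / (290 + 79) = 290 / 369 = 0.7859

78.6%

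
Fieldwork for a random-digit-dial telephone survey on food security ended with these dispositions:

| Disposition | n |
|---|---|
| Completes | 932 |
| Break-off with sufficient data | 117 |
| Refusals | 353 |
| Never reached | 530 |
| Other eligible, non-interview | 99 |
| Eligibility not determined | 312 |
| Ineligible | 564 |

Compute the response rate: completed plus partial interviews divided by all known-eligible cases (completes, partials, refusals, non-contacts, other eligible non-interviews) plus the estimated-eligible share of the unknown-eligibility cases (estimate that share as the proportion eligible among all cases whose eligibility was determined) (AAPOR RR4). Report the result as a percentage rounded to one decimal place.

46.1%

Top → 932 + 117 = 1049
Known eligible → 932 + 117 + 353 + 530 + 99 = 2031
e = 2031 / (2031 + 564) = 2031 / 2595 = 0.7827
Eligible share of unknowns → 0.7827 × 312 = 244.20
Denominator → 2031 + 244.20 = 2275.20
RR4 = 1049 / 2275.20 = 0.4611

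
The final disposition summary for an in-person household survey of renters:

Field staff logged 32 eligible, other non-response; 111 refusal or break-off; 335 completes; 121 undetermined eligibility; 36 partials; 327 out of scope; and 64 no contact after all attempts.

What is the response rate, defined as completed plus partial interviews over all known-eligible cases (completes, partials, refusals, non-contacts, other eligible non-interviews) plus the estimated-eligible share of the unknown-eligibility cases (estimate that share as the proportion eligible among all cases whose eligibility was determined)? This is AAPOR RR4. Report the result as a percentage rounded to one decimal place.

Num: 335 + 36 = 371
Eligible (known): 335 + 36 + 111 + 64 + 32 = 578
e = 578 / (578 + 327) = 578 / 905 = 0.6387
Estimated eligible among unknowns: 0.6387 × 121 = 77.28
Denom: 578 + 77.28 = 655.28
RR4 = 371 / 655.28 = 0.5662

56.6%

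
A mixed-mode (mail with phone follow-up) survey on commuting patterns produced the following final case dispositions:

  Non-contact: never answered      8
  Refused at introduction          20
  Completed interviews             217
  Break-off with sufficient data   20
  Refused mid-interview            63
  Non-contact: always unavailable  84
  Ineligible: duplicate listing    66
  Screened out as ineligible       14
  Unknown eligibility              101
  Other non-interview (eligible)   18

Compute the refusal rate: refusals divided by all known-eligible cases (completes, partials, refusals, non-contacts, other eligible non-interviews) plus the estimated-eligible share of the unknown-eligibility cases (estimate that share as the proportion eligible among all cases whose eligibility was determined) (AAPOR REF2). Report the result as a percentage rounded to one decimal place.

16.1%

Refusals = 20 + 63 = 83
Non-contacts = 8 + 84 = 92
Screened out, ineligible = 14 + 66 = 80
Top = 83
Eligible (known) = 217 + 20 + 83 + 92 + 18 = 430
e = 430 / (430 + 80) = 430 / 510 = 0.8431
Eligible share of unknowns = 0.8431 × 101 = 85.15
Denominator = 430 + 85.15 = 515.15
REF2 = 83 / 515.15 = 0.1611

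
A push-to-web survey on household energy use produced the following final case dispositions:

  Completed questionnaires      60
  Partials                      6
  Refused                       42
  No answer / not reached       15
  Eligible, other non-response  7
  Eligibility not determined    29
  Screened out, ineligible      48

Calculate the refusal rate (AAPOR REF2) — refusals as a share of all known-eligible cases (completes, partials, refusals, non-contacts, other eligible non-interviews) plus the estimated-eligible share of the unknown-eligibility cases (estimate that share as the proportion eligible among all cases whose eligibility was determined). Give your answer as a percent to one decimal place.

27.8%

Num: 42
Known eligible: 60 + 6 + 42 + 15 + 7 = 130
e = 130 / (130 + 48) = 130 / 178 = 0.7303
e × U: 0.7303 × 29 = 21.18
Denom: 130 + 21.18 = 151.18
REF2 = 42 / 151.18 = 0.2778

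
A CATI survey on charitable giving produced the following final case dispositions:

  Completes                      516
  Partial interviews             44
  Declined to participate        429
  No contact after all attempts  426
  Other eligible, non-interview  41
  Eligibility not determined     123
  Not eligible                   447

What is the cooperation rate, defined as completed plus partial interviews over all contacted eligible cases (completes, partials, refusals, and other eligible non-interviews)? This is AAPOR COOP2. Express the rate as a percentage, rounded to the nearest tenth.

54.4%

Top → 516 + 44 = 560
Denominator → 516 + 44 + 429 + 41 = 1030
COOP2 = 560 / 1030 = 0.5437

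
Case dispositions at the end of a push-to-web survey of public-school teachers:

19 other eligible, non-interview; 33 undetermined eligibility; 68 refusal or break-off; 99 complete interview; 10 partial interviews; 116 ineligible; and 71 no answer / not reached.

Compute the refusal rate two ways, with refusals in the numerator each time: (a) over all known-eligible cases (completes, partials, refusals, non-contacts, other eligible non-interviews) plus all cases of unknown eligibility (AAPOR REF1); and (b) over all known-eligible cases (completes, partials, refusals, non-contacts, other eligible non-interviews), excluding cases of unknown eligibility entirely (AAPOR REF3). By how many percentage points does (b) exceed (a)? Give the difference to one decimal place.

Numerator: 68
Denominator: 99 + 10 + 68 + 71 + 19 + 33 = 300
REF1 = 68 / 300 = 0.2267
Denominator: 99 + 10 + 68 + 71 + 19 = 267
REF3 = 68 / 267 = 0.2547
Difference = 25.47 − 22.67 = 2.80 percentage points

2.8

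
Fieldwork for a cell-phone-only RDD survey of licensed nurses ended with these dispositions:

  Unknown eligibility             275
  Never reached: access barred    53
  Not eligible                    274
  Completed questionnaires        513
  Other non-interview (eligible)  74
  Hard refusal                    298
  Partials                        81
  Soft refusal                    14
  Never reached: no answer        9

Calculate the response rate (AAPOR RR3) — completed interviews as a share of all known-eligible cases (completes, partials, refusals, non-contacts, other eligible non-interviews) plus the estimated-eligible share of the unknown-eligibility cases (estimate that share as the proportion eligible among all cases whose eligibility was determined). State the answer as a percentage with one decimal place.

40.7%

Refusal or break-off = 298 + 14 = 312
Non-contacts = 9 + 53 = 62
Top → 513
Eligible (known) → 513 + 81 + 312 + 62 + 74 = 1042
e = 1042 / (1042 + 274) = 1042 / 1316 = 0.7918
Estimated eligible among unknowns → 0.7918 × 275 = 217.74
Denominator → 1042 + 217.74 = 1259.74
RR3 = 513 / 1259.74 = 0.4072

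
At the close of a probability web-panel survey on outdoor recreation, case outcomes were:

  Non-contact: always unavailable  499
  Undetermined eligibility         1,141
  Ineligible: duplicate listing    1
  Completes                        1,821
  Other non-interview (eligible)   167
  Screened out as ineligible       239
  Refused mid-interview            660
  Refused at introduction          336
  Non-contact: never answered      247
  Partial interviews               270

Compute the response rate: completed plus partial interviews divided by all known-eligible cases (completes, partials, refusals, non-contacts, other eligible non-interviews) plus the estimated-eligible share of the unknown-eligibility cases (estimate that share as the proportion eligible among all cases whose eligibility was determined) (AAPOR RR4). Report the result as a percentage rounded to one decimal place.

41.2%

Refused = 336 + 660 = 996
Non-contacts = 247 + 499 = 746
Not eligible = 239 + 1 = 240
Numerator = 1821 + 270 = 2091
Determined eligible = 1821 + 270 + 996 + 746 + 167 = 4000
e = 4000 / (4000 + 240) = 4000 / 4240 = 0.9434
e × U = 0.9434 × 1141 = 1076.42
Denominator = 4000 + 1076.42 = 5076.42
RR4 = 2091 / 5076.42 = 0.4119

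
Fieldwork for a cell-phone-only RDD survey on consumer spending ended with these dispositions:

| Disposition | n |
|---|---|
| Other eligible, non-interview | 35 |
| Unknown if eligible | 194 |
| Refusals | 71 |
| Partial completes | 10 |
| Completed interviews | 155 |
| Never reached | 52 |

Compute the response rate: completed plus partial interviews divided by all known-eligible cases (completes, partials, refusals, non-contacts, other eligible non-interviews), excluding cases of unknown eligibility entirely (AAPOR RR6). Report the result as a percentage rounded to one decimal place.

51.1%

Numerator = 155 + 10 = 165
Denominator = 155 + 10 + 71 + 52 + 35 = 323
RR6 = 165 / 323 = 0.5108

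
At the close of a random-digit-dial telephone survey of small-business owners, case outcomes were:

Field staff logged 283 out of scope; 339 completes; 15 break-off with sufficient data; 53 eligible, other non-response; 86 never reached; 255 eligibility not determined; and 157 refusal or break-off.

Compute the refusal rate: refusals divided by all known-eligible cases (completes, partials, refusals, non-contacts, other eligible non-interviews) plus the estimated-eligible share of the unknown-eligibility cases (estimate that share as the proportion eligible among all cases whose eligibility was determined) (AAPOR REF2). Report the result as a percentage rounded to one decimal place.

19.0%

Num = 157
Eligible (known) = 339 + 15 + 157 + 86 + 53 = 650
e = 650 / (650 + 283) = 650 / 933 = 0.6967
Estimated eligible among unknowns = 0.6967 × 255 = 177.66
Denominator = 650 + 177.66 = 827.66
REF2 = 157 / 827.66 = 0.1897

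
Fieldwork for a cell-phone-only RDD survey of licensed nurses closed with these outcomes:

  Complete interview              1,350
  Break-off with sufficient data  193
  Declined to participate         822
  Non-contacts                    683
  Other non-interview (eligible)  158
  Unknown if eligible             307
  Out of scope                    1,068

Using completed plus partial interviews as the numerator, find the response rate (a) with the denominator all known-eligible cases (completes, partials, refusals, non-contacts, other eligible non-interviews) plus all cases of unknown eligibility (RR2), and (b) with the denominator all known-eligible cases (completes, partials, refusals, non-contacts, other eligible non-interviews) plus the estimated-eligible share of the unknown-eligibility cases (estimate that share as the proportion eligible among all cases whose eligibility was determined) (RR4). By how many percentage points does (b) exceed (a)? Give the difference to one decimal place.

Numerator = 1350 + 193 = 1543
Denom = 1350 + 193 + 822 + 683 + 158 + 307 = 3513
RR2 = 1543 / 3513 = 0.4392
Eligible (known) = 1350 + 193 + 822 + 683 + 158 = 3206
e = 3206 / (3206 + 1068) = 3206 / 4274 = 0.7501
Estimated eligible among unknowns = 0.7501 × 307 = 230.28
Denom = 3206 + 230.28 = 3436.28
RR4 = 1543 / 3436.28 = 0.4490
Difference = 44.90 − 43.92 = 0.98 percentage points

1.0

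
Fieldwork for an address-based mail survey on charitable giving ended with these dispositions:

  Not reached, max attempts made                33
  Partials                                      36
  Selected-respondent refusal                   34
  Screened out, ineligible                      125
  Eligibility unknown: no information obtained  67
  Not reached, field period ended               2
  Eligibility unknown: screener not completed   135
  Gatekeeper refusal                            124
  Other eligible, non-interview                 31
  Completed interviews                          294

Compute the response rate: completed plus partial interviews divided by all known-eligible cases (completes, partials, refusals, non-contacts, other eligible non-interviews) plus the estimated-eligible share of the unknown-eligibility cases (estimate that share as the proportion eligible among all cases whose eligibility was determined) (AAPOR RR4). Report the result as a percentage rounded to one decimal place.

Declined to participate = 124 + 34 = 158
Never reached = 2 + 33 = 35
Unknown eligibility = 135 + 67 = 202
Num = 294 + 36 = 330
Eligible (known) = 294 + 36 + 158 + 35 + 31 = 554
e = 554 / (554 + 125) = 554 / 679 = 0.8159
Estimated eligible among unknowns = 0.8159 × 202 = 164.81
Base = 554 + 164.81 = 718.81
RR4 = 330 / 718.81 = 0.4591

45.9%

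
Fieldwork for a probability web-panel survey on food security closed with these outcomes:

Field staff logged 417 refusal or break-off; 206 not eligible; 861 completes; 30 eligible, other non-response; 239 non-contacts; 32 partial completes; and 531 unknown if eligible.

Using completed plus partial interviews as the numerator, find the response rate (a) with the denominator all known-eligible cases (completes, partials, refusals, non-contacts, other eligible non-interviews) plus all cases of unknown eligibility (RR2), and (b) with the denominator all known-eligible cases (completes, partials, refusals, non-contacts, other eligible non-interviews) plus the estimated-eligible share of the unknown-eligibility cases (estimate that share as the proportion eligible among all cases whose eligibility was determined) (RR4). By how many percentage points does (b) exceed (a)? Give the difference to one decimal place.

Top = 861 + 32 = 893
Base = 861 + 32 + 417 + 239 + 30 + 531 = 2110
RR2 = 893 / 2110 = 0.4232
Eligible (known) = 861 + 32 + 417 + 239 + 30 = 1579
e = 1579 / (1579 + 206) = 1579 / 1785 = 0.8846
Estimated eligible among unknowns = 0.8846 × 531 = 469.72
Base = 1579 + 469.72 = 2048.72
RR4 = 893 / 2048.72 = 0.4359
Difference = 43.59 − 42.32 = 1.27 percentage points

1.3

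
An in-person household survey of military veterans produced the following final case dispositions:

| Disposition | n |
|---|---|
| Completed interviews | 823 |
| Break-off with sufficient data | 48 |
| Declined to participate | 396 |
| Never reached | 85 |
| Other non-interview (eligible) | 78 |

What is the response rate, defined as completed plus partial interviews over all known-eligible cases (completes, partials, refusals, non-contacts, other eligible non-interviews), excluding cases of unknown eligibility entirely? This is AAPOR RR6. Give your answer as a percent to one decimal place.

Top = 823 + 48 = 871
Denominator = 823 + 48 + 396 + 85 + 78 = 1430
RR6 = 871 / 1430 = 0.6091

60.9%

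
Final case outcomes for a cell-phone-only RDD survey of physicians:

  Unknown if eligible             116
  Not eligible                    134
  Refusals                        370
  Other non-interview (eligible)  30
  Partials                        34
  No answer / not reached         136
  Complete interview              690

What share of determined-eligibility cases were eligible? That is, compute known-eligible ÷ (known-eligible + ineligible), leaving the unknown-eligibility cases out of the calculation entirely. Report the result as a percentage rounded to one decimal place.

Determined eligible = 690 + 34 + 370 + 136 + 30 = 1260
e = 1260 / (1260 + 134) = 1260 / 1394 = 0.9039

90.4%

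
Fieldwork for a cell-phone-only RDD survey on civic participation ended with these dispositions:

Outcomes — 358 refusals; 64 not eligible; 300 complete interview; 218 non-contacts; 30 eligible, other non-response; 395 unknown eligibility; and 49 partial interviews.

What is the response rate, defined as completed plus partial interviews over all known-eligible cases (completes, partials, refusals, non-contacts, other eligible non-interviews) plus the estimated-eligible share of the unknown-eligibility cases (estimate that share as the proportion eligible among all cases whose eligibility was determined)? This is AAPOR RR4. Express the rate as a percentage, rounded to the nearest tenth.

26.3%

Top = 300 + 49 = 349
Determined eligible = 300 + 49 + 358 + 218 + 30 = 955
e = 955 / (955 + 64) = 955 / 1019 = 0.9372
Estimated eligible among unknowns = 0.9372 × 395 = 370.19
Base = 955 + 370.19 = 1325.19
RR4 = 349 / 1325.19 = 0.2634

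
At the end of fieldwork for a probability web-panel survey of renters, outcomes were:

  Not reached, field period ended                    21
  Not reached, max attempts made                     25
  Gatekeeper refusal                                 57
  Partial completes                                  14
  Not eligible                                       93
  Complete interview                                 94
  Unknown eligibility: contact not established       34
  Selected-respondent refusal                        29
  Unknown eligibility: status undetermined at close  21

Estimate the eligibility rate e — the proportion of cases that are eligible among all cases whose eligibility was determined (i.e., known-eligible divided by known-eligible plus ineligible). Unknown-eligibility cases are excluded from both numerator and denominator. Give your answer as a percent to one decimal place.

Refusals = 57 + 29 = 86
No answer / not reached = 21 + 25 = 46
Undetermined eligibility = 34 + 21 = 55
Known eligible = 94 + 14 + 86 + 46 = 240
e = 240 / (240 + 93) = 240 / 333 = 0.7207

72.1%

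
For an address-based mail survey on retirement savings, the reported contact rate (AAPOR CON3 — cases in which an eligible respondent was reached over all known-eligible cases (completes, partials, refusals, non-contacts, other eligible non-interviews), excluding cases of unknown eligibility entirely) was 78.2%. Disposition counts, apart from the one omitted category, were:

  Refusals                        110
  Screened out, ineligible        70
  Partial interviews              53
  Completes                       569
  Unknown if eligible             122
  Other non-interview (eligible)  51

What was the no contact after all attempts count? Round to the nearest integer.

218

Top = 569 + 53 + 110 + 51 = 783
CON3 = 783 / D = 0.782
D = 783 / 0.782 = 1001.3
Rest of base = 783
no contact after all attempts = 1001.3 − 783 ≈ 218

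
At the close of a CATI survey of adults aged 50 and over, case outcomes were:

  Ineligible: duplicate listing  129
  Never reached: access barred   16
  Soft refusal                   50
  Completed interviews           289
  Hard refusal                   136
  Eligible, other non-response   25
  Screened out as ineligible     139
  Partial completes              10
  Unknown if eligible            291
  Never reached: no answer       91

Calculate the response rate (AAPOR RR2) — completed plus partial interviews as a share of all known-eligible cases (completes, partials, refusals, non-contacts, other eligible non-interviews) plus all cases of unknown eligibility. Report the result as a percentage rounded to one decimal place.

Refusal or break-off = 136 + 50 = 186
No answer / not reached = 91 + 16 = 107
Screened out, ineligible = 139 + 129 = 268
Top: 289 + 10 = 299
Denom: 289 + 10 + 186 + 107 + 25 + 291 = 908
RR2 = 299 / 908 = 0.3293

32.9%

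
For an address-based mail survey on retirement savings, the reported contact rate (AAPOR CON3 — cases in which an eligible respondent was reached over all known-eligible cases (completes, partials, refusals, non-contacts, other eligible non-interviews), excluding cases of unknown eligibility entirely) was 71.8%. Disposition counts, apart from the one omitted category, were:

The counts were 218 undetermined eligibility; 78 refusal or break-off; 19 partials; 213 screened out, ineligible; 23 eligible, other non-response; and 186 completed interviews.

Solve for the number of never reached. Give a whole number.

Numerator: 186 + 19 + 78 + 23 = 306
CON3 = 306 / D = 0.718
D = 306 / 0.718 = 426.2
Remaining denominator categories sum to 306
never reached = 426.2 − 306 ≈ 120

120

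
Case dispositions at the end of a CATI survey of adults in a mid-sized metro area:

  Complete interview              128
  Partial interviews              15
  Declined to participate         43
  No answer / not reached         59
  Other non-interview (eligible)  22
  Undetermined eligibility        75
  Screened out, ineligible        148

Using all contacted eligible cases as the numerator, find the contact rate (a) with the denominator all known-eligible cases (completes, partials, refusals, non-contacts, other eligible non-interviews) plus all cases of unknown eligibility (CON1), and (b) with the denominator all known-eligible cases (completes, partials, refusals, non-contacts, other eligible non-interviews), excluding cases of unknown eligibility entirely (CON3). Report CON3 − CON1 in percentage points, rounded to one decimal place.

17.1

Top = 128 + 15 + 43 + 22 = 208
Denominator = 128 + 15 + 43 + 59 + 22 + 75 = 342
CON1 = 208 / 342 = 0.6082
Denominator = 128 + 15 + 43 + 59 + 22 = 267
CON3 = 208 / 267 = 0.7790
Difference = 77.90 − 60.82 = 17.08 percentage points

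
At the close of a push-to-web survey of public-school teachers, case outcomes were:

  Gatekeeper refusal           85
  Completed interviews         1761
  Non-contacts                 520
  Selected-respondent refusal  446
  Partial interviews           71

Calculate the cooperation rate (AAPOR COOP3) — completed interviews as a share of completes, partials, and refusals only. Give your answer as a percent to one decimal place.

Refused = 85 + 446 = 531
Numerator → 1761
Base → 1761 + 71 + 531 = 2363
COOP3 = 1761 / 2363 = 0.7452

74.5%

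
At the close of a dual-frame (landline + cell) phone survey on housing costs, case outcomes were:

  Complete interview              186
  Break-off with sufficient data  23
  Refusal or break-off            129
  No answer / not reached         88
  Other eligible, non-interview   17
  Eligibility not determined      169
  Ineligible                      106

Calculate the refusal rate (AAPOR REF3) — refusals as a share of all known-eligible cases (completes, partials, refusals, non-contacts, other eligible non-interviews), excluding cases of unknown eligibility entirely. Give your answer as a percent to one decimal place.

Top = 129
Denominator = 186 + 23 + 129 + 88 + 17 = 443
REF3 = 129 / 443 = 0.2912

29.1%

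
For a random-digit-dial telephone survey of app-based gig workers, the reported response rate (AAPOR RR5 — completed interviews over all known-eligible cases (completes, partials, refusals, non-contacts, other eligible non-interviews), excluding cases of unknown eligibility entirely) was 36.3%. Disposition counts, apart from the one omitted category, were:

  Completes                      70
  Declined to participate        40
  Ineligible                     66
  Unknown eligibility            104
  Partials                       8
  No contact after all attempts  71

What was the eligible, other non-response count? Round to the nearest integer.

RR5 = 70 / D = 0.363
D = 70 / 0.363 = 192.8
Remaining denominator categories sum to 189
eligible, other non-response = 192.8 − 189 ≈ 4

4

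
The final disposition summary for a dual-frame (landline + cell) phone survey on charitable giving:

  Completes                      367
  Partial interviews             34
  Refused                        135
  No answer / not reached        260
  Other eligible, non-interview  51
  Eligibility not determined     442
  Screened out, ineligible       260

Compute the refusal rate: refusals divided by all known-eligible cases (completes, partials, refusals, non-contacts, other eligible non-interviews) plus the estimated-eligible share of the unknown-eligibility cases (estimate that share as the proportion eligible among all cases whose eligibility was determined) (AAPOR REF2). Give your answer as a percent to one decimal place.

11.4%

Numerator: 135
Known eligible: 367 + 34 + 135 + 260 + 51 = 847
e = 847 / (847 + 260) = 847 / 1107 = 0.7651
e × U: 0.7651 × 442 = 338.17
Denominator: 847 + 338.17 = 1185.17
REF2 = 135 / 1185.17 = 0.1139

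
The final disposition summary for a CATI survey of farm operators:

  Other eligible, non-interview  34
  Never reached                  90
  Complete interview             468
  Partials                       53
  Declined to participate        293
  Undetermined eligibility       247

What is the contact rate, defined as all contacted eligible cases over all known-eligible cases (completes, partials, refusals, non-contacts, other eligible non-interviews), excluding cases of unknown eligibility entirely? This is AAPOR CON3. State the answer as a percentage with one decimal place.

Numerator = 468 + 53 + 293 + 34 = 848
Base = 468 + 53 + 293 + 90 + 34 = 938
CON3 = 848 / 938 = 0.9041

90.4%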